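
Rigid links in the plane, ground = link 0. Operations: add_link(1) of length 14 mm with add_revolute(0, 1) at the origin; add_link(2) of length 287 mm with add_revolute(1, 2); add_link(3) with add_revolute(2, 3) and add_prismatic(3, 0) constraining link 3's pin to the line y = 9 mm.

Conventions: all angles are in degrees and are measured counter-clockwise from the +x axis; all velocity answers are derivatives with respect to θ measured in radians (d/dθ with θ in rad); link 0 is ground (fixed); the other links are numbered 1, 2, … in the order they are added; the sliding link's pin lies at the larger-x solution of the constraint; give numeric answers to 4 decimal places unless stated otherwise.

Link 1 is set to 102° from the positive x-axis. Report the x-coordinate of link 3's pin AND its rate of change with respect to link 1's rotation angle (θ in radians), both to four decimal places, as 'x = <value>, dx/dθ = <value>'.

geometry: r = 14 mm, L = 287 mm, e = 9 mm
crank pin P = (r cos θ, r sin θ) = (-2.910764, 13.694066)
h = r sin θ − e = 13.694066 − 9 = 4.694066
x = r cos θ + √(L² − h²) = -2.910764 + 286.961610 = 284.050847
dx/dθ = −r sin θ − h·r cos θ/√(L² − h²) (θ in radians; h = 4.694066) = -13.646453

x = 284.0508, dx/dθ = -13.6465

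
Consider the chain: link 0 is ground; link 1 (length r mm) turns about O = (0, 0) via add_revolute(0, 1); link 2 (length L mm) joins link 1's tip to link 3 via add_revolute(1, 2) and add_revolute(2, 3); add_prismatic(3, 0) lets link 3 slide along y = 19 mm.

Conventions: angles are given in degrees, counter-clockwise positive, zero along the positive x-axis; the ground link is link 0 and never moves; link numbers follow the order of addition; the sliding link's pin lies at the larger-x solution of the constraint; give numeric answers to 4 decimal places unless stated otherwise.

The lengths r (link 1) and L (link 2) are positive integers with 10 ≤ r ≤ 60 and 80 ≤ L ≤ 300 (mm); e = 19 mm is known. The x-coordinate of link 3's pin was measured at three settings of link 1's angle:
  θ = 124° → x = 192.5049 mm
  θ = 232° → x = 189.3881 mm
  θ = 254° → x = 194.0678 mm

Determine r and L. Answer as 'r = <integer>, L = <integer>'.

constraint per measurement: (x − r cos θ)² + (r sin θ − e)² = L²
subtracting the θ₁ and θ₂ equations cancels the r² and L² terms:
r = (x₁² − x₂²) / (2[(x₁cos θ₁ + e sin θ₁) − (x₂cos θ₂ + e sin θ₂)]) = 15.0002 → r = 15
L² = (x₁ − r cos θ₁)² + (r sin θ₁ − e)² = 40401.0063 → L = 201.0000 → L = 201
check at θ₃=254°: x = 194.0678 (printed 194.0678) ✓

r = 15, L = 201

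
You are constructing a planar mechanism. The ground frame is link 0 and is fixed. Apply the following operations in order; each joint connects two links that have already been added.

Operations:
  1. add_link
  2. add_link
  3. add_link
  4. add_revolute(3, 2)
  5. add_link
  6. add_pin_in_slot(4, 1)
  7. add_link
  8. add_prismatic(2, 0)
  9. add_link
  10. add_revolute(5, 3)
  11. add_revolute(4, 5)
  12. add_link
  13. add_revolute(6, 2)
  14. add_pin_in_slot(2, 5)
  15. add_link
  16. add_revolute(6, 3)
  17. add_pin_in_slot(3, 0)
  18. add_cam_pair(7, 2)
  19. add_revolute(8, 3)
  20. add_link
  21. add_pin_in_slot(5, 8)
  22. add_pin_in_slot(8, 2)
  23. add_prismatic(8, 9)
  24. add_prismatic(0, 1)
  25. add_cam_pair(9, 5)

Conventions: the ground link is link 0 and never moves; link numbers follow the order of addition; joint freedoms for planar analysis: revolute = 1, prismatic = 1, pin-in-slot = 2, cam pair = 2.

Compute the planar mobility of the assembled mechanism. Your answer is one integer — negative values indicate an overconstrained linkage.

ground; <1,0,0>
#1 <2,0,0>
#2 <3,0,0>
#3 <4,0,0>
R:3↔2 J1 <4,1,0>
#4 <5,1,0>
PS:4↔1 J2 <5,1,1>
#5 <6,1,1>
P:2↔0 J1 <6,2,1>
#6 <7,2,1>
R:5↔3 J1 <7,3,1>
R:4↔5 J1 <7,4,1>
#7 <8,4,1>
R:6↔2 J1 <8,5,1>
PS:2↔5 J2 <8,5,2>
#8 <9,5,2>
R:6↔3 J1 <9,6,2>
PS:3↔0 J2 <9,6,3>
C:7↔2 J2 <9,6,4>
R:8↔3 J1 <9,7,4>
#9 <10,7,4>
PS:5↔8 J2 <10,7,5>
PS:8↔2 J2 <10,7,6>
P:8↔9 J1 <10,8,6>
P:0↔1 J1 <10,9,6>
C:9↔5 J2 <10,9,7>
3×9 − 2×9 − 1×7 = 2

M = 2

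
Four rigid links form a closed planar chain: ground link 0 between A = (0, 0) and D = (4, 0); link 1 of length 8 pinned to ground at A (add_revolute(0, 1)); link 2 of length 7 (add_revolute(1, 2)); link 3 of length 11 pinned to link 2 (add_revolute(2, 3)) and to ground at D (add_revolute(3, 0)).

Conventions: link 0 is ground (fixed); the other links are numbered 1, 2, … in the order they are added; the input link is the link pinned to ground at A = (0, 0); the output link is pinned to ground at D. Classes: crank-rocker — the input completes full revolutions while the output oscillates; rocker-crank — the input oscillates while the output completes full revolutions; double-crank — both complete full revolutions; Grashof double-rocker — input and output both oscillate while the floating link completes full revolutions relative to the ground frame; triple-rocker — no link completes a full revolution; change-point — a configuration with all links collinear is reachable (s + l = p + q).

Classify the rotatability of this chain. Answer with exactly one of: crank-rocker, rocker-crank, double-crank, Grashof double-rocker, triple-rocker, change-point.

lengths: ground=4, input=8, coupler=7, output=11
sorted: s=4 (shortest), l=11 (longest), p+q=15
s + l = 15 vs p + q = 15
s + l = p + q → change-point (collinear configuration reachable)

change-point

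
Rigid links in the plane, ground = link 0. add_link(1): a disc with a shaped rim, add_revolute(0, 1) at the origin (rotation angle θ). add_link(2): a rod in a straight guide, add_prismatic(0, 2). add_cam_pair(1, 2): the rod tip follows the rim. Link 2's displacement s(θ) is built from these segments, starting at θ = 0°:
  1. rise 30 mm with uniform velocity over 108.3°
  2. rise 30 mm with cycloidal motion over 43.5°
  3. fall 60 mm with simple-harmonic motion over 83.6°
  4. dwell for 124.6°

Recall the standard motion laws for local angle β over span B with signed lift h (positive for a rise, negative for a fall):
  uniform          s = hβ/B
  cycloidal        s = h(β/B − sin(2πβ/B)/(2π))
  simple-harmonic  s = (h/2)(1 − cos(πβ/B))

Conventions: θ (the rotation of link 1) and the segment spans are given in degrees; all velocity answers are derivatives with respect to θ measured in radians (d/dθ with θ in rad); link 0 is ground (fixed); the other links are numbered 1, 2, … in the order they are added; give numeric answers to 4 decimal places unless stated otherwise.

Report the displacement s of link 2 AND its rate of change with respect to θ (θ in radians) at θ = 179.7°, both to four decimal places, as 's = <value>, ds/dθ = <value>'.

segment 1 (0° to 108.3°, uniform, h = 30) is passed completely: s = 0.0000 + (30) = 30.0000
segment 2 (108.3° to 151.8°, cycloidal, h = 30) is passed completely: s = 30.0000 + (30) = 60.0000
θ = 179.7° falls in segment 3 (151.8° to 235.4°, simple-harmonic, h = -60): β = 179.7 − 151.8 = 27.9°, B = 83.6°; Δs = -60/2·(1 − cos(π·0.3337)) = -15.0326; s = 60.0000 − 15.0326 = 44.9674
velocity in seg [151.8°–235.4°] (simple-harmonic), θ in radians: β = 27.9° = 0.4869 rad, B = 83.6° = 1.4591 rad; ds/dθ = (πh/(2B)) sin(πβ/B) = (π·(-60)/(2·1.4591)) sin(π·0.3337) = -55.979852 mm/rad

s = 44.9674, ds/dθ = -55.9799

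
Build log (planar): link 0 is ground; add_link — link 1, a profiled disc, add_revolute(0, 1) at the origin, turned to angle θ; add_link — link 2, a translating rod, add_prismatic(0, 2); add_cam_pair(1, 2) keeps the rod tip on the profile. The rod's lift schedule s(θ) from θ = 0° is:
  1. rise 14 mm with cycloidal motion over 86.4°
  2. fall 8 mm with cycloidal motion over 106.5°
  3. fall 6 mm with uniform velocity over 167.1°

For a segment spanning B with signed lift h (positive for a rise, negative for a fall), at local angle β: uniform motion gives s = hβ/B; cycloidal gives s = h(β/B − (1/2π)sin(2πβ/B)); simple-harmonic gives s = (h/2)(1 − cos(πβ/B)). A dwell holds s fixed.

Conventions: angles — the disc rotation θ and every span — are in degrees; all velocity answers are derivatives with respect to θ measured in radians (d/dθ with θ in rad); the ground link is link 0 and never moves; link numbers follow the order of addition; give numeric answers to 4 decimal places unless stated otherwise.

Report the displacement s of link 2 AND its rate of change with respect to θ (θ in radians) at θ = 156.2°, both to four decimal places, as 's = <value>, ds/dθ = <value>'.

seg 1 [0°–86.4°] cycloidal, h=14: full span → s += 14 → s = 14.0000
seg 2 [86.4°–192.9°] cycloidal, h=-8: θ=156.2° here. β=69.8, B=106.5. -8·(0.6554 − sin(2π·0.6554)/(2π)) = -6.2981 → s = 7.7019
velocity in seg [86.4°–192.9°] (cycloidal), θ in radians: β = 69.8° = 1.2182 rad, B = 106.5° = 1.8588 rad; ds/dθ = (h/B)(1 − cos(2πβ/B)) = ((-8)/1.8588)(1 − cos(2π·0.6554)) = -6.714131 mm/rad

s = 7.7019, ds/dθ = -6.7141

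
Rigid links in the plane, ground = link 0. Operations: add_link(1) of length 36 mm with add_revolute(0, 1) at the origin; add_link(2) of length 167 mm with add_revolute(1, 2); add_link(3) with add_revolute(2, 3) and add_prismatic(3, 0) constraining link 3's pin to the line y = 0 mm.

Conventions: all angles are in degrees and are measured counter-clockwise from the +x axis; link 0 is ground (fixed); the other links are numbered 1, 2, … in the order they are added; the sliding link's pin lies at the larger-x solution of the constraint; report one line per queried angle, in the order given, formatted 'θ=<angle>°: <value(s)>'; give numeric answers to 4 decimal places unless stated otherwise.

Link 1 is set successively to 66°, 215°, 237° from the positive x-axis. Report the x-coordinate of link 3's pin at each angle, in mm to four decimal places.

geometry: r = 36 mm, L = 167 mm, e = 0 mm
θ=66°: crank pin P = (r cos θ, r sin θ) = (14.642519, 32.887636)
θ=66°: h = r sin θ − e = 32.887636 − 0 = 32.887636
θ=66°: x = r cos θ + √(L² − h²) = 14.642519 + 163.729666 = 178.372185
θ=215°: crank pin P = (r cos θ, r sin θ) = (-29.489474, -20.648752)
θ=215°: h = r sin θ − e = -20.648752 − 0 = -20.648752
θ=215°: x = r cos θ + √(L² − h²) = -29.489474 + 165.718524 = 136.229050
θ=237°: crank pin P = (r cos θ, r sin θ) = (-19.607005, -30.192140)
θ=237°: h = r sin θ − e = -30.192140 − 0 = -30.192140
θ=237°: x = r cos θ + √(L² − h²) = -19.607005 + 164.248089 = 144.641083

θ=66°: 178.3722
θ=215°: 136.2290
θ=237°: 144.6411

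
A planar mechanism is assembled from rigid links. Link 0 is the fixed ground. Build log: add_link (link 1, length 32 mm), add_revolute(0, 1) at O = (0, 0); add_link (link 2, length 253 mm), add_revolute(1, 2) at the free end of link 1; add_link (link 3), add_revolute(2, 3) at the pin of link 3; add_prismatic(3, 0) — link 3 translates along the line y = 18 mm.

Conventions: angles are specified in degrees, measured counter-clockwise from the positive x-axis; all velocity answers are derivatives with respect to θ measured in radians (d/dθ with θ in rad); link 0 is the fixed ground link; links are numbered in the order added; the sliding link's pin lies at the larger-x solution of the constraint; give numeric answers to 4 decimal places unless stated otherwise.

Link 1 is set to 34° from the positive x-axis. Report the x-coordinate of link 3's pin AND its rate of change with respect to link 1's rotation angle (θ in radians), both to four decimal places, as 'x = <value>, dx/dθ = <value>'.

geometry: r = 32 mm, L = 253 mm, e = 18 mm
crank pin P = (r cos θ, r sin θ) = (26.529202, 17.894173)
h = r sin θ − e = 17.894173 − 18 = -0.105827
x = r cos θ + √(L² − h²) = 26.529202 + 252.999978 = 279.529180
dx/dθ = −r sin θ − h·r cos θ/√(L² − h²) (θ in radians; h = -0.105827) = -17.883076

x = 279.5292, dx/dθ = -17.8831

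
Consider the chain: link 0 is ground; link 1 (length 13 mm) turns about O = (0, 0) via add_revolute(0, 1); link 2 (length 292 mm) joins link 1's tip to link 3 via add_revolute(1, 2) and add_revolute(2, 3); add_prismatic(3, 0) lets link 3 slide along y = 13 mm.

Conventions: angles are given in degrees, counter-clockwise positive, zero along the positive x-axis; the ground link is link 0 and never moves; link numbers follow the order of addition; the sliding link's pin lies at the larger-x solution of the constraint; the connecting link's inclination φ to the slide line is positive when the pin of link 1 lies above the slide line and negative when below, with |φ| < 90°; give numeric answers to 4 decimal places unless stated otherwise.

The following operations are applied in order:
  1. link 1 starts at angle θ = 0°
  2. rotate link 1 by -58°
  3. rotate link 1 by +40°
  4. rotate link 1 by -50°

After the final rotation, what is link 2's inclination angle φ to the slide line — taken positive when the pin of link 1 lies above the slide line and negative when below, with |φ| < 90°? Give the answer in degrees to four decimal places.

geometry: r = 13 mm, L = 292 mm, e = 13 mm; θ starts at 0°
rotate link 1 by -58°: θ ← 0° -58° = -58°
rotate link 1 by +40°: θ ← -58° +40° = -18°
rotate link 1 by -50°: θ ← -18° -50° = -68°
h = r sin θ − e = -12.053390 − 13 = -25.053390
sin φ = h / L = -25.053390 / 292 = -0.08579928
φ = arcsin(-0.08579928) = -4.921988°

-4.9220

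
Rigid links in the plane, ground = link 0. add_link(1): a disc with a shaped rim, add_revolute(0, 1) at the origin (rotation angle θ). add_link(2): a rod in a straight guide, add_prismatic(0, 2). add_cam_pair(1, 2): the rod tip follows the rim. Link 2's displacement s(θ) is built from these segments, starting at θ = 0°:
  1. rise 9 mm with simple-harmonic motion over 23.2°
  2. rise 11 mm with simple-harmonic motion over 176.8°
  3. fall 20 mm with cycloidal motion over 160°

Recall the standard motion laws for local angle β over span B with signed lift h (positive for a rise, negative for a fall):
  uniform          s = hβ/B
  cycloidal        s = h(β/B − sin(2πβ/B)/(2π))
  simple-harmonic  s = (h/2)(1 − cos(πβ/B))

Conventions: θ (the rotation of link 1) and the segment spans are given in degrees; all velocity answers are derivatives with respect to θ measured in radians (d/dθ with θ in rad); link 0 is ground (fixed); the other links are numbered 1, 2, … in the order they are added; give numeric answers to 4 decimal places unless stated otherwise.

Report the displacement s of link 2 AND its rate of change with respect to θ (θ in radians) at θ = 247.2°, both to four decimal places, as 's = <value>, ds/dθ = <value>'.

segment 1 (0° to 23.2°, simple-harmonic, h = 9) is passed completely: s = 0.0000 + (9) = 9.0000
segment 2 (23.2° to 200°, simple-harmonic, h = 11) is passed completely: s = 9.0000 + (11) = 20.0000
θ = 247.2° falls in segment 3 (200° to 360°, cycloidal, h = -20): β = 247.2 − 200 = 47.2°, B = 160°; Δs = -20·(0.2950 − sin(2π·0.2950)/(2π)) = -2.8433; s = 20.0000 − 2.8433 = 17.1567
velocity in seg [200°–360°] (cycloidal), θ in radians: β = 47.2° = 0.8238 rad, B = 160° = 2.7925 rad; ds/dθ = (h/B)(1 − cos(2πβ/B)) = ((-20)/2.7925)(1 − cos(2π·0.2950)) = -9.160099 mm/rad

s = 17.1567, ds/dθ = -9.1601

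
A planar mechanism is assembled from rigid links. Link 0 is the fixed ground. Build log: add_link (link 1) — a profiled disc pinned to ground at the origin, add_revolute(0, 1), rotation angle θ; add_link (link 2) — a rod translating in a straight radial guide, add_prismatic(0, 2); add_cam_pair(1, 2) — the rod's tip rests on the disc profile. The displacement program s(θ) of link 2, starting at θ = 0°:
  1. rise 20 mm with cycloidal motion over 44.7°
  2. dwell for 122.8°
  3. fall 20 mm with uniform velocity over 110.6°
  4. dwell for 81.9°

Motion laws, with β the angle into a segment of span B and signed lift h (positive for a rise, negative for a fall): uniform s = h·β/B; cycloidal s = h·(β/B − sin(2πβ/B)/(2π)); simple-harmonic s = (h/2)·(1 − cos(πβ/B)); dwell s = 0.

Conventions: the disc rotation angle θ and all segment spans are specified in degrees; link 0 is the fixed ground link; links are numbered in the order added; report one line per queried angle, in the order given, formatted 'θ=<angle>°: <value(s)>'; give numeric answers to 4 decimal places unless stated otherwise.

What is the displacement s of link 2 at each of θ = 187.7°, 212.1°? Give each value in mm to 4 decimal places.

seg 1 [0°–44.7°] cycloidal, h=20: full span → s += 20 → s = 20.0000
seg 2 [44.7°–167.5°] dwell: s stays 20.0000
seg 3 [167.5°–278.1°] uniform, h=-20: θ=187.7° here. β=20.2, B=110.6. -20·20.2/110.6 = -3.6528 → s = 16.3472
seg 3 [167.5°–278.1°] uniform, h=-20: θ=212.1° here. β=44.6, B=110.6. -20·44.6/110.6 = -8.0651 → s = 11.9349

θ=187.7°: 16.3472
θ=212.1°: 11.9349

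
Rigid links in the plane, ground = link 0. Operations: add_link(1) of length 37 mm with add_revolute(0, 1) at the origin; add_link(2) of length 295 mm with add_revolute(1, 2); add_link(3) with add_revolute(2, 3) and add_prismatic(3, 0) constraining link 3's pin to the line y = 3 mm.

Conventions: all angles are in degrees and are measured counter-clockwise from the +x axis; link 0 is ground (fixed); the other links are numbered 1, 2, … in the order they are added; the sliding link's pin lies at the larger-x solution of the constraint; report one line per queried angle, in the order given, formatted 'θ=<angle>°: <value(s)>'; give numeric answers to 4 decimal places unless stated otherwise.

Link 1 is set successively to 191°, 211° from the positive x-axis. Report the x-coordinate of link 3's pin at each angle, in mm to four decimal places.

geometry: r = 37 mm, L = 295 mm, e = 3 mm
θ=191°: crank pin P = (r cos θ, r sin θ) = (-36.320206, -7.059933)
θ=191°: h = r sin θ − e = -7.059933 − 3 = -10.059933
θ=191°: x = r cos θ + √(L² − h²) = -36.320206 + 294.828421 = 258.508215
θ=211°: crank pin P = (r cos θ, r sin θ) = (-31.715190, -19.056409)
θ=211°: h = r sin θ − e = -19.056409 − 3 = -22.056409
θ=211°: x = r cos θ + √(L² − h²) = -31.715190 + 294.174293 = 262.459103

θ=191°: 258.5082
θ=211°: 262.4591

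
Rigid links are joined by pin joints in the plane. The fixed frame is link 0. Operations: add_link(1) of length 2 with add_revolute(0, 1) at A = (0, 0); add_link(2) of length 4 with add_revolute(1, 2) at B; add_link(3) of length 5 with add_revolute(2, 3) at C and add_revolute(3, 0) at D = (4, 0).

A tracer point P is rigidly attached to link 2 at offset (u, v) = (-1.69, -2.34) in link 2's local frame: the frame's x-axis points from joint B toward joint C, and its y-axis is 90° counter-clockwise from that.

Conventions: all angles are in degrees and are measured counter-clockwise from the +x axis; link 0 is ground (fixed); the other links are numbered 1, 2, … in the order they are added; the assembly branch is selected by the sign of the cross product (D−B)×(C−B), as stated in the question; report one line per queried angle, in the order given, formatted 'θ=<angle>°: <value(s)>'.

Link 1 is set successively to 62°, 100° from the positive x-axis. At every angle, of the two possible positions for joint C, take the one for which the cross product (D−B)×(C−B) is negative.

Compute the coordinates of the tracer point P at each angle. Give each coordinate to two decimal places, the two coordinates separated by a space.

A=(0,0), D=(4.00,0)
θ=62°: B = A + 2.00·(cos62°, sin62°) = (0.9389, 1.7659)
θ=62°: |BD| = 3.5339
θ=62°: circle(B,4.00) ∩ circle(D,5.00): a=0.4936, h=3.9694
θ=62°:   candidates: C₊=(3.3500,4.9576) cross=14.028; C₋=(-0.6171,-1.9191) cross=-14.028
θ=62°:   branch - wants cross < 0 → take C=(-0.6171,-1.9191) (cross=-14.028)
θ=62°: ex = (C−B)/|BC| = (-0.3890,-0.9212); ey = (0.9212,-0.3890)
θ=62°: P = B + -1.69·ex + -2.34·ey = (-0.5593,4.2330)
θ=100°: B = A + 2.00·(cos100°, sin100°) = (-0.3473, 1.9696)
θ=100°: |BD| = 4.7727
θ=100°: circle(B,4.00) ∩ circle(D,5.00): a=1.4435, h=3.7305
θ=100°:   candidates: C₊=(2.5070,4.7719) cross=17.804; C₋=(-0.5720,-2.0241) cross=-17.804
θ=100°:   branch - wants cross < 0 → take C=(-0.5720,-2.0241) (cross=-17.804)
θ=100°: ex = (C−B)/|BC| = (-0.0562,-0.9984); ey = (0.9984,-0.0562)
θ=100°: P = B + -1.69·ex + -2.34·ey = (-2.5887,3.7884)

θ=62°: -0.56 4.23
θ=100°: -2.59 3.79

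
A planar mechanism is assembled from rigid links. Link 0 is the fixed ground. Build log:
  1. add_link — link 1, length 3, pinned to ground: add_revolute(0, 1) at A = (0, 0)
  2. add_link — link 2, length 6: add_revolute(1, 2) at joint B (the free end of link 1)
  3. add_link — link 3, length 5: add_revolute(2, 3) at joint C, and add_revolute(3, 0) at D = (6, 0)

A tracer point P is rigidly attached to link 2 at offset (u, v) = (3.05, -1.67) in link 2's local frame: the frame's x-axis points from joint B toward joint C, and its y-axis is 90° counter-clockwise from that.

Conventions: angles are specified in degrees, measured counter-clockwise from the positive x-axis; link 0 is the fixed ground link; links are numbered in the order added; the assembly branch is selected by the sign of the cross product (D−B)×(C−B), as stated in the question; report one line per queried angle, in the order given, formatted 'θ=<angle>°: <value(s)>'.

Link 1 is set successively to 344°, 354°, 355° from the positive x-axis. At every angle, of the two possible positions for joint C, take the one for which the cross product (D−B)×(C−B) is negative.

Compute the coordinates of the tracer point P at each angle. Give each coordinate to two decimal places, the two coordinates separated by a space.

A=(0,0), D=(6.00,0)
θ=344°: B = A + 3.00·(cos344°, sin344°) = (2.8838, -0.8269)
θ=344°: |BD| = 3.2241
θ=344°: circle(B,6.00) ∩ circle(D,5.00): a=3.3180, h=4.9991
θ=344°:   candidates: C₊=(4.8086,4.8560) cross=16.117; C₋=(7.3729,-4.8078) cross=-16.117
θ=344°:   branch - wants cross < 0 → take C=(7.3729,-4.8078) (cross=-16.117)
θ=344°: ex = (C−B)/|BC| = (0.7482,-0.6635); ey = (0.6635,0.7482)
θ=344°: P = B + 3.05·ex + -1.67·ey = (4.0578,-4.1000)
θ=354°: B = A + 3.00·(cos354°, sin354°) = (2.9836, -0.3136)
θ=354°: |BD| = 3.0327
θ=354°: circle(B,6.00) ∩ circle(D,5.00): a=3.3299, h=4.9912
θ=354°:   candidates: C₊=(5.7795,4.9951) cross=15.137; C₋=(6.8117,-4.9337) cross=-15.137
θ=354°:   branch - wants cross < 0 → take C=(6.8117,-4.9337) (cross=-15.137)
θ=354°: ex = (C−B)/|BC| = (0.6380,-0.7700); ey = (0.7700,0.6380)
θ=354°: P = B + 3.05·ex + -1.67·ey = (3.6436,-3.7276)
θ=355°: B = A + 3.00·(cos355°, sin355°) = (2.9886, -0.2615)
θ=355°: |BD| = 3.0227
θ=355°: circle(B,6.00) ∩ circle(D,5.00): a=3.3309, h=4.9905
θ=355°:   candidates: C₊=(5.8753,4.9984) cross=15.085; C₋=(6.7387,-4.9451) cross=-15.085
θ=355°:   branch - wants cross < 0 → take C=(6.7387,-4.9451) (cross=-15.085)
θ=355°: ex = (C−B)/|BC| = (0.6250,-0.7806); ey = (0.7806,0.6250)
θ=355°: P = B + 3.05·ex + -1.67·ey = (3.5913,-3.6861)

θ=344°: 4.06 -4.10
θ=354°: 3.64 -3.73
θ=355°: 3.59 -3.69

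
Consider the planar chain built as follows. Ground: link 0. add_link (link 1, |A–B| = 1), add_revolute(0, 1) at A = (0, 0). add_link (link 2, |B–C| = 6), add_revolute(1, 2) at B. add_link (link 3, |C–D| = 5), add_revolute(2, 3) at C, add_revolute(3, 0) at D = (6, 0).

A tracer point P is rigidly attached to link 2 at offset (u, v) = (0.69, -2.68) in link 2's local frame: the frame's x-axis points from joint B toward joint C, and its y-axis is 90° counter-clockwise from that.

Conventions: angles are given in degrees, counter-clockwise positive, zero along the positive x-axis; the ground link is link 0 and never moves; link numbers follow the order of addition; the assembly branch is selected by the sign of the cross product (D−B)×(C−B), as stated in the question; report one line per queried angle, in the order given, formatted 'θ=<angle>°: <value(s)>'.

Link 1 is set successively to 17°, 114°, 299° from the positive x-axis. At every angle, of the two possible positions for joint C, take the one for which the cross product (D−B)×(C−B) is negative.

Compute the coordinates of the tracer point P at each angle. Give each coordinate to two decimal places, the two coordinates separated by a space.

A=(0,0), D=(6.00,0)
θ=17°: B = A + 1.00·(cos17°, sin17°) = (0.9563, 0.2924)
θ=17°: |BD| = 5.0522
θ=17°: circle(B,6.00) ∩ circle(D,5.00): a=3.6147, h=4.7889
θ=17°:   candidates: C₊=(4.8421,4.8641) cross=24.194; C₋=(4.2878,-4.6977) cross=-24.194
θ=17°:   branch - wants cross < 0 → take C=(4.2878,-4.6977) (cross=-24.194)
θ=17°: ex = (C−B)/|BC| = (0.5553,-0.8317); ey = (0.8317,0.5553)
θ=17°: P = B + 0.69·ex + -2.68·ey = (-0.8895,-1.7696)
θ=114°: B = A + 1.00·(cos114°, sin114°) = (-0.4067, 0.9135)
θ=114°: |BD| = 6.4715
θ=114°: circle(B,6.00) ∩ circle(D,5.00): a=4.0856, h=4.3940
θ=114°:   candidates: C₊=(4.2583,4.6868) cross=28.436; C₋=(3.0177,-4.0132) cross=-28.436
θ=114°:   branch - wants cross < 0 → take C=(3.0177,-4.0132) (cross=-28.436)
θ=114°: ex = (C−B)/|BC| = (0.5707,-0.8211); ey = (0.8211,0.5707)
θ=114°: P = B + 0.69·ex + -2.68·ey = (-2.2135,-1.1826)
θ=299°: B = A + 1.00·(cos299°, sin299°) = (0.4848, -0.8746)
θ=299°: |BD| = 5.5841
θ=299°: circle(B,6.00) ∩ circle(D,5.00): a=3.7770, h=4.6620
θ=299°:   candidates: C₊=(3.4850,4.3214) cross=26.033; C₋=(4.9454,-4.8875) cross=-26.033
θ=299°:   branch - wants cross < 0 → take C=(4.9454,-4.8875) (cross=-26.033)
θ=299°: ex = (C−B)/|BC| = (0.7434,-0.6688); ey = (0.6688,0.7434)
θ=299°: P = B + 0.69·ex + -2.68·ey = (-0.7947,-3.3285)

θ=17°: -0.89 -1.77
θ=114°: -2.21 -1.18
θ=299°: -0.79 -3.33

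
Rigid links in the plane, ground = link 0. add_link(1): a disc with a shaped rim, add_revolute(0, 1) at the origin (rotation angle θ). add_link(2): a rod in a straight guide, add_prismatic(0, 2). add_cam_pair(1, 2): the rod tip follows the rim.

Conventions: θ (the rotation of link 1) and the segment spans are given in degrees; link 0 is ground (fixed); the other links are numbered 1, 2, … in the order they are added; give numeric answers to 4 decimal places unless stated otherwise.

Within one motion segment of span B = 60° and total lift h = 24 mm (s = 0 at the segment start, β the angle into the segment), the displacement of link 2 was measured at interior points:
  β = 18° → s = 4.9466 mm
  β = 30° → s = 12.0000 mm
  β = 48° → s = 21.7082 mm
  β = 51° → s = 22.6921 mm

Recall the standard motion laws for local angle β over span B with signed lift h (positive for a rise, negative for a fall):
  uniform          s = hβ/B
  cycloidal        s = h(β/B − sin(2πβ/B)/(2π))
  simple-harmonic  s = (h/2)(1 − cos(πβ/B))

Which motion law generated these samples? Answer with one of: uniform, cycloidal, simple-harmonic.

candidates at β/B = r: uniform s = h·r (linear in β); cycloidal s = h·(r − sin(2πr)/(2π)); simple-harmonic s = (h/2)(1 − cos(πr))
β=18°: printed 4.9466 | uniform 7.2000, cycloidal 3.5672, simple-harmonic 4.9466
β=30°: printed 12.0000 | uniform 12.0000, cycloidal 12.0000, simple-harmonic 12.0000
β=48°: printed 21.7082 | uniform 19.2000, cycloidal 22.8328, simple-harmonic 21.7082
β=51°: printed 22.6921 | uniform 20.4000, cycloidal 23.4902, simple-harmonic 22.6921
only one law matches every sample → simple-harmonic

simple-harmonic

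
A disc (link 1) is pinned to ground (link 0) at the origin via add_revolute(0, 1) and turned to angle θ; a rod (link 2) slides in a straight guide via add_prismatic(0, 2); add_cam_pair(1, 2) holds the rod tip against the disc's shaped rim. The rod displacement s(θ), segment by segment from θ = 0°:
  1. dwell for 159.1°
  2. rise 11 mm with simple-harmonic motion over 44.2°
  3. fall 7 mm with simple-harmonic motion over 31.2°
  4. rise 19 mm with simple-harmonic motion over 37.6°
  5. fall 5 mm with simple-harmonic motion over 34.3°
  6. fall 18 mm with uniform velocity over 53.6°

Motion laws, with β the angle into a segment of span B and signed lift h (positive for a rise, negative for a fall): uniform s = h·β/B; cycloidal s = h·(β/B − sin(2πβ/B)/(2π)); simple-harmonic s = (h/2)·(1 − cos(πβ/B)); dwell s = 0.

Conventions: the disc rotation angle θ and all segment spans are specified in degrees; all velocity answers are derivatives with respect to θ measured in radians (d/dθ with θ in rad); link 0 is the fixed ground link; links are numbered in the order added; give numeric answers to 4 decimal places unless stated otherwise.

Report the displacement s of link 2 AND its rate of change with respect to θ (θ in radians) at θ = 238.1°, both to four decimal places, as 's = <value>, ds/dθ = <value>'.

segment 1 (0° to 159.1°, dwell): s unchanged at 0.0000
segment 2 (159.1° to 203.3°, simple-harmonic, h = 11) is passed completely: s = 0.0000 + (11) = 11.0000
segment 3 (203.3° to 234.5°, simple-harmonic, h = -7) is passed completely: s = 11.0000 + (-7) = 4.0000
θ = 238.1° falls in segment 4 (234.5° to 272.1°, simple-harmonic, h = 19): β = 238.1 − 234.5 = 3.6°, B = 37.6°; Δs = 19/2·(1 − cos(π·0.0957)) = 0.4265; s = 4.0000 + 0.4265 = 4.4265
velocity in seg [234.5°–272.1°] (simple-harmonic), θ in radians: β = 3.6° = 0.0628 rad, B = 37.6° = 0.6562 rad; ds/dθ = (πh/(2B)) sin(πβ/B) = (π·19/(2·0.6562)) sin(π·0.0957) = 13.474235 mm/rad

s = 4.4265, ds/dθ = 13.4742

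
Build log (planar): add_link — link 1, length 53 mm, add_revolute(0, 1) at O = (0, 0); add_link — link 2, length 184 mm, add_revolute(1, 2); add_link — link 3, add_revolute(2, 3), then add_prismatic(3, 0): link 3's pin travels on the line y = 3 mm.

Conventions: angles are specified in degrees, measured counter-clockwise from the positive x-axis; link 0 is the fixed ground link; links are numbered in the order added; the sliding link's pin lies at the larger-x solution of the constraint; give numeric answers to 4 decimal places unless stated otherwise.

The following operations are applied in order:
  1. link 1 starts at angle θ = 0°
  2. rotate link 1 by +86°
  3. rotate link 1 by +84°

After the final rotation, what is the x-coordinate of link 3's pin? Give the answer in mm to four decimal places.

geometry: r = 53 mm, L = 184 mm, e = 3 mm; θ starts at 0°
rotate link 1 by +86°: θ ← 0° +86° = 86°
rotate link 1 by +84°: θ ← 86° +84° = 170°
crank pin P = (r cos θ, r sin θ) = (-52.194811, 9.203353)
h = r sin θ − e = 9.203353 − 3 = 6.203353
x = r cos θ + √(L² − h²) = -52.194811 + 183.895401 = 131.700590

131.7006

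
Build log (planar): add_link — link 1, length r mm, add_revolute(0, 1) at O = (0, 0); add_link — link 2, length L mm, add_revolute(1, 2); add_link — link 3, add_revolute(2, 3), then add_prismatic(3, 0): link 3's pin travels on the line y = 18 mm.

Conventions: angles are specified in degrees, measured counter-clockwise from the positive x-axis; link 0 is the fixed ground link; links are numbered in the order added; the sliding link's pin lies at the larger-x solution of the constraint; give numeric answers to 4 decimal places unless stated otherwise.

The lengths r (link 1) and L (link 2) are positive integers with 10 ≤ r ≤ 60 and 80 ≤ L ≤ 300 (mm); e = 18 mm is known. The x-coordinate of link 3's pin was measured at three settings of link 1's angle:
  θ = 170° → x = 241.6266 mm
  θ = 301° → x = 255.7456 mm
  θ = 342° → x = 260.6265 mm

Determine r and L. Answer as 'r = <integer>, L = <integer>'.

constraint per measurement: (x − r cos θ)² + (r sin θ − e)² = L²
subtracting the θ₁ and θ₂ equations cancels the r² and L² terms:
r = (x₁² − x₂²) / (2[(x₁cos θ₁ + e sin θ₁) − (x₂cos θ₂ + e sin θ₂)]) = 10.0000 → r = 10
L² = (x₁ − r cos θ₁)² + (r sin θ₁ − e)² = 63504.0155 → L = 252.0000 → L = 252
check at θ₃=342°: x = 260.6265 (printed 260.6265) ✓

r = 10, L = 252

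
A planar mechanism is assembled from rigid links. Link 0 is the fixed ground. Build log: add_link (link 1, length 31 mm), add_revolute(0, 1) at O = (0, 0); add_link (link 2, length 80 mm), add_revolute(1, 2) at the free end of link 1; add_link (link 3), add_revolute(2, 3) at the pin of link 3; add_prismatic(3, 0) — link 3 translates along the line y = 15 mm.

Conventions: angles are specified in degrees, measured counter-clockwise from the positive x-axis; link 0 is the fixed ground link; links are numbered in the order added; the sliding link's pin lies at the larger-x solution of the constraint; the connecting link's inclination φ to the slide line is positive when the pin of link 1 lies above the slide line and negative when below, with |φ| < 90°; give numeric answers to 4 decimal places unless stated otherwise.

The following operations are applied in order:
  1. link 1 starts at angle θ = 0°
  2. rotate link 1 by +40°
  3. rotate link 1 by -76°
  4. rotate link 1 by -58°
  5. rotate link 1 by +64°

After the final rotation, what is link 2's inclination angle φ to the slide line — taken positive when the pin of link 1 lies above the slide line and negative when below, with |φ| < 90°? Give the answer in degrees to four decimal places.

geometry: r = 31 mm, L = 80 mm, e = 15 mm; θ starts at 0°
rotate link 1 by +40°: θ ← 0° +40° = 40°
rotate link 1 by -76°: θ ← 40° -76° = -36°
rotate link 1 by -58°: θ ← -36° -58° = -94°
rotate link 1 by +64°: θ ← -94° +64° = -30°
h = r sin θ − e = -15.500000 − 15 = -30.500000
sin φ = h / L = -30.500000 / 80 = -0.38125000
φ = arcsin(-0.38125000) = -22.411132°

-22.4111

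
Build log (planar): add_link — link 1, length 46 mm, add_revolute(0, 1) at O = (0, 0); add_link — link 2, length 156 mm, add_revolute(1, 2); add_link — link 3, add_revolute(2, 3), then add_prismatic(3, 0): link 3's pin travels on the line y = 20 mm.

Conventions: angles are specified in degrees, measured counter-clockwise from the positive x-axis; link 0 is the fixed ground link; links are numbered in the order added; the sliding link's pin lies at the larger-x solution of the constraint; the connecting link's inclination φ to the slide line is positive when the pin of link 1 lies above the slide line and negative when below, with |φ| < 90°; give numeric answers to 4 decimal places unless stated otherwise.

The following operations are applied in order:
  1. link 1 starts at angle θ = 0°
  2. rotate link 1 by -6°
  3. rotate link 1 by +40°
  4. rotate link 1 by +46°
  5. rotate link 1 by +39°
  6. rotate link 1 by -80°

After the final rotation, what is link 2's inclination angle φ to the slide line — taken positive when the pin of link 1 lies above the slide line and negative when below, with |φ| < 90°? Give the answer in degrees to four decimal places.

geometry: r = 46 mm, L = 156 mm, e = 20 mm; θ starts at 0°
rotate link 1 by -6°: θ ← 0° -6° = -6°
rotate link 1 by +40°: θ ← -6° +40° = 34°
rotate link 1 by +46°: θ ← 34° +46° = 80°
rotate link 1 by +39°: θ ← 80° +39° = 119°
rotate link 1 by -80°: θ ← 119° -80° = 39°
h = r sin θ − e = 28.948738 − 20 = 8.948738
sin φ = h / L = 8.948738 / 156 = 0.05736371
φ = arcsin(0.05736371) = 3.288503°

3.2885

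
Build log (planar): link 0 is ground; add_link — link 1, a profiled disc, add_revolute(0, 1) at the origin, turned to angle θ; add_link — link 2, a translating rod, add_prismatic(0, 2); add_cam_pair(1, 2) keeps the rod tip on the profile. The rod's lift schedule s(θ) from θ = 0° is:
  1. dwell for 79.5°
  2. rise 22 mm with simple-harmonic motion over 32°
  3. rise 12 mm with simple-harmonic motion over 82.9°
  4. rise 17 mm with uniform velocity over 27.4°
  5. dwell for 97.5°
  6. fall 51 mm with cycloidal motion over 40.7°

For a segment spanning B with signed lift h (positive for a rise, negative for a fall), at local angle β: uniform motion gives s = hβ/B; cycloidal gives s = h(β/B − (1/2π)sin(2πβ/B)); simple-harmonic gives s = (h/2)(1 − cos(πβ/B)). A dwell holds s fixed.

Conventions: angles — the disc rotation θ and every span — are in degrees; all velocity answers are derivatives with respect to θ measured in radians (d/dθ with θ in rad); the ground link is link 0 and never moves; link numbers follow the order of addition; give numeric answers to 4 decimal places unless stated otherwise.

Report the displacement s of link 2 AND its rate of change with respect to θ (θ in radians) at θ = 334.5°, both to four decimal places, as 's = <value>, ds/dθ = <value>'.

seg 1 [0°–79.5°] dwell: s stays 0.0000
seg 2 [79.5°–111.5°] simple-harmonic, h=22: full span → s += 22 → s = 22.0000
seg 3 [111.5°–194.4°] simple-harmonic, h=12: full span → s += 12 → s = 34.0000
seg 4 [194.4°–221.8°] uniform, h=17: full span → s += 17 → s = 51.0000
seg 5 [221.8°–319.3°] dwell: s stays 51.0000
seg 6 [319.3°–360°] cycloidal, h=-51: θ=334.5° here. β=15.2, B=40.7. -51·(0.3735 − sin(2π·0.3735)/(2π)) = -13.2521 → s = 37.7479
velocity in seg [319.3°–360°] (cycloidal), θ in radians: β = 15.2° = 0.2653 rad, B = 40.7° = 0.7103 rad; ds/dθ = (h/B)(1 − cos(2πβ/B)) = ((-51)/0.7103)(1 − cos(2π·0.3735)) = -122.070727 mm/rad

s = 37.7479, ds/dθ = -122.0707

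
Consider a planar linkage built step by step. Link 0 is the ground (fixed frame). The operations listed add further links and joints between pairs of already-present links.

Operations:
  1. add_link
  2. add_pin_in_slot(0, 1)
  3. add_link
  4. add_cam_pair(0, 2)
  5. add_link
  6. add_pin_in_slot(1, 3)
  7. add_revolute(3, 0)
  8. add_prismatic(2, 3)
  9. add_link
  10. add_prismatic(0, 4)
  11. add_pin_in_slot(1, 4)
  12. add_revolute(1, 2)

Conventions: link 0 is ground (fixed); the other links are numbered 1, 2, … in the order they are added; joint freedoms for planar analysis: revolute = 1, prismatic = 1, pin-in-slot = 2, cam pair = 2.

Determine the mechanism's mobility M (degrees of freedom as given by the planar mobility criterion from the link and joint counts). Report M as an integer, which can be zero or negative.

ground; <1,0,0>
#1 <2,0,0>
PS:0↔1 J2 <2,0,1>
#2 <3,0,1>
C:0↔2 J2 <3,0,2>
#3 <4,0,2>
PS:1↔3 J2 <4,0,3>
R:3↔0 J1 <4,1,3>
P:2↔3 J1 <4,2,3>
#4 <5,2,3>
P:0↔4 J1 <5,3,3>
PS:1↔4 J2 <5,3,4>
R:1↔2 J1 <5,4,4>
3×4 − 2×4 − 1×4 = 0

M = 0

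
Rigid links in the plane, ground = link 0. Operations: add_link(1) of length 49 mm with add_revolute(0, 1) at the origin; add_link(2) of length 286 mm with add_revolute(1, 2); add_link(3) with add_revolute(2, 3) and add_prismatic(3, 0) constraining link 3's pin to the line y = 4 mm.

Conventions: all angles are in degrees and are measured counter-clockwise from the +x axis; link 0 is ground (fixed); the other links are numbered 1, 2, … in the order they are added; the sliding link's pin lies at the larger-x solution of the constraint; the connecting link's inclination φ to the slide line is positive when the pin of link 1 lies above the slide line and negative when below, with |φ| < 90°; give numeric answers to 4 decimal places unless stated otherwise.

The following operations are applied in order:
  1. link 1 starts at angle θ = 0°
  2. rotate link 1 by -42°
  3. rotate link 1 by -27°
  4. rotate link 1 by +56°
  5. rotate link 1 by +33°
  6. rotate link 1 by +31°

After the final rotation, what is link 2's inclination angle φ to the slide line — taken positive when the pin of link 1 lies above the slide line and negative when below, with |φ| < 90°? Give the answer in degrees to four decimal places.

geometry: r = 49 mm, L = 286 mm, e = 4 mm; θ starts at 0°
rotate link 1 by -42°: θ ← 0° -42° = -42°
rotate link 1 by -27°: θ ← -42° -27° = -69°
rotate link 1 by +56°: θ ← -69° +56° = -13°
rotate link 1 by +33°: θ ← -13° +33° = 20°
rotate link 1 by +31°: θ ← 20° +31° = 51°
h = r sin θ − e = 38.080152 − 4 = 34.080152
sin φ = h / L = 34.080152 / 286 = 0.11916137
φ = arcsin(0.11916137) = 6.843705°

6.8437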